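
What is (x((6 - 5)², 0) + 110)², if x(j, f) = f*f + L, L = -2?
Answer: 11664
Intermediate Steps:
x(j, f) = -2 + f² (x(j, f) = f*f - 2 = f² - 2 = -2 + f²)
(x((6 - 5)², 0) + 110)² = ((-2 + 0²) + 110)² = ((-2 + 0) + 110)² = (-2 + 110)² = 108² = 11664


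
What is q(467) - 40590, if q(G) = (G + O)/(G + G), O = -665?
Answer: -18955629/467 ≈ -40590.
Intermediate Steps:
q(G) = (-665 + G)/(2*G) (q(G) = (G - 665)/(G + G) = (-665 + G)/((2*G)) = (-665 + G)*(1/(2*G)) = (-665 + G)/(2*G))
q(467) - 40590 = (½)*(-665 + 467)/467 - 40590 = (½)*(1/467)*(-198) - 40590 = -99/467 - 40590 = -18955629/467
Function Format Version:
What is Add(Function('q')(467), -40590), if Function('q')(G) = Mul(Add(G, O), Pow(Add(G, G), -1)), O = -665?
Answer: Rational(-18955629, 467) ≈ -40590.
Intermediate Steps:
Function('q')(G) = Mul(Rational(1, 2), Pow(G, -1), Add(-665, G)) (Function('q')(G) = Mul(Add(G, -665), Pow(Add(G, G), -1)) = Mul(Add(-665, G), Pow(Mul(2, G), -1)) = Mul(Add(-665, G), Mul(Rational(1, 2), Pow(G, -1))) = Mul(Rational(1, 2), Pow(G, -1), Add(-665, G)))
Add(Function('q')(467), -40590) = Add(Mul(Rational(1, 2), Pow(467, -1), Add(-665, 467)), -40590) = Add(Mul(Rational(1, 2), Rational(1, 467), -198), -40590) = Add(Rational(-99, 467), -40590) = Rational(-18955629, 467)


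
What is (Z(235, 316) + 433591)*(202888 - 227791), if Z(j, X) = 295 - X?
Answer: -10797193710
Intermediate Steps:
(Z(235, 316) + 433591)*(202888 - 227791) = ((295 - 1*316) + 433591)*(202888 - 227791) = ((295 - 316) + 433591)*(-24903) = (-21 + 433591)*(-24903) = 433570*(-24903) = -10797193710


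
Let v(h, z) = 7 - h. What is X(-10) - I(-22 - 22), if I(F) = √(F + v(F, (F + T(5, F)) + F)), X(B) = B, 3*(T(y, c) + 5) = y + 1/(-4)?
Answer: -10 - √7 ≈ -12.646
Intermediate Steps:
T(y, c) = -61/12 + y/3 (T(y, c) = -5 + (y + 1/(-4))/3 = -5 + (y - ¼)/3 = -5 + (-¼ + y)/3 = -5 + (-1/12 + y/3) = -61/12 + y/3)
I(F) = √7 (I(F) = √(F + (7 - F)) = √7)
X(-10) - I(-22 - 22) = -10 - √7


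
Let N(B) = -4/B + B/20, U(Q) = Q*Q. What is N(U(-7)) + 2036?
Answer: 1997601/980 ≈ 2038.4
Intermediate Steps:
U(Q) = Q**2
N(B) = -4/B + B/20 (N(B) = -4/B + B*(1/20) = -4/B + B/20)
N(U(-7)) + 2036 = (-4/((-7)**2) + (1/20)*(-7)**2) + 2036 = (-4/49 + (1/20)*49) + 2036 = (-4*1/49 + 49/20) + 2036 = (-4/49 + 49/20) + 2036 = 2321/980 + 2036 = 1997601/980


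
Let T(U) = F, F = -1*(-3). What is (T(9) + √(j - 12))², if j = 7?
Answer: (3 + I*√5)² ≈ 4.0 + 13.416*I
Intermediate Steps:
F = 3
T(U) = 3
(T(9) + √(j - 12))² = (3 + √(7 - 12))² = (3 + √(-5))² = (3 + I*√5)²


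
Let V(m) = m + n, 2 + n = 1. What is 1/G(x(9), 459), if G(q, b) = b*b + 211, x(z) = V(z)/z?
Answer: 1/210892 ≈ 4.7418e-6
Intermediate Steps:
n = -1 (n = -2 + 1 = -1)
V(m) = -1 + m (V(m) = m - 1 = -1 + m)
x(z) = (-1 + z)/z
G(q, b) = 211 + b² (G(q, b) = b² + 211 = 211 + b²)
1/G(x(9), 459) = 1/(211 + 459²) = 1/(211 + 210681) = 1/210892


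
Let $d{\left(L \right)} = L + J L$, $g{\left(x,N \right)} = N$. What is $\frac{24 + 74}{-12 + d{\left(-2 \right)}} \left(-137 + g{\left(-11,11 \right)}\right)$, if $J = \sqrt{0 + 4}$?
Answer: $686$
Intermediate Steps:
$J = 2$ ($J = \sqrt{4} = 2$)
$d{\left(L \right)} = 3 L$ ($d{\left(L \right)} = L + 2 L = 3 L$)
$\frac{24 + 74}{-12 + d{\left(-2 \right)}} \left(-137 + g{\left(-11,11 \right)}\right) = \frac{24 + 74}{-12 + 3 \left(-2\right)} \left(-137 + 11\right) = \frac{98}{-12 - 6} \left(-126\right) = \frac{98}{-18} \left(-126\right) = 98 \left(- \frac{1}{18}\right) \left(-126\right) = \left(- \frac{49}{9}\right) \left(-126\right) = 686$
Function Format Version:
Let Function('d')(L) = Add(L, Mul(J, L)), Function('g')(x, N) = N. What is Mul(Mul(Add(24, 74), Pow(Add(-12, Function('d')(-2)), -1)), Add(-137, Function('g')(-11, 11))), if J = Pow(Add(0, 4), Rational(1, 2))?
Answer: 686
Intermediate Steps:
J = 2 (J = Pow(4, Rational(1, 2)) = 2)
Function('d')(L) = Mul(3, L) (Function('d')(L) = Add(L, Mul(2, L)) = Mul(3, L))
Mul(Mul(Add(24, 74), Pow(Add(-12, Function('d')(-2)), -1)), Add(-137, Function('g')(-11, 11))) = Mul(Mul(Add(24, 74), Pow(Add(-12, Mul(3, -2)), -1)), Add(-137, 11)) = Mul(Mul(98, Pow(Add(-12, -6), -1)), -126) = Mul(Mul(98, Pow(-18, -1)), -126) = Mul(Mul(98, Rational(-1, 18)), -126) = Mul(Rational(-49, 9), -126) = 686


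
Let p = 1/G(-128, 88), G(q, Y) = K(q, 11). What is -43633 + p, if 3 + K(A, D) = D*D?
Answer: -5148693/118 ≈ -43633.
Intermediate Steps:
K(A, D) = -3 + D**2 (K(A, D) = -3 + D*D = -3 + D**2)
G(q, Y) = 118 (G(q, Y) = -3 + 11**2 = -3 + 121 = 118)
p = 1/118 ≈ 0.0084746
-43633 + p = -43633 + 1/118 = -5148693/118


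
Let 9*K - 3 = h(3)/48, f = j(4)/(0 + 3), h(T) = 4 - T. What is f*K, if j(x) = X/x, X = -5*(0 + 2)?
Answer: -725/2592 ≈ -0.27971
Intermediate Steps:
X = -10 (X = -5*2 = -10)
j(x) = -10/x
f = -⅚ (f = (-10/4)/(0 + 3) = -10*¼/3 = -5/2*⅓ = -⅚ ≈ -0.83333)
K = 145/432 (K = ⅓ + ((4 - 1*3)/48)/9 = ⅓ + ((4 - 3)*(1/48))/9 = ⅓ + (1*(1/48))/9 = ⅓ + (⅑)*(1/48) = ⅓ + 1/432 = 145/432 ≈ 0.33565)
f*K = -⅚*145/432 = -725/2592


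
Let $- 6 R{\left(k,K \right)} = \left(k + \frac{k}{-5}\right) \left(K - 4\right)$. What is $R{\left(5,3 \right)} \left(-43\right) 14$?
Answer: $- \frac{1204}{3} \approx -401.33$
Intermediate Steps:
$R{\left(k,K \right)} = - \frac{2 k \left(-4 + K\right)}{15}$ ($R{\left(k,K \right)} = - \frac{\left(k + \frac{k}{-5}\right) \left(K - 4\right)}{6} = - \frac{\left(k + k \left(- \frac{1}{5}\right)\right) \left(-4 + K\right)}{6} = - \frac{\left(k - \frac{k}{5}\right) \left(-4 + K\right)}{6} = - \frac{\frac{4 k}{5} \left(-4 + K\right)}{6} = - \frac{\frac{4}{5} k \left(-4 + K\right)}{6} = - \frac{2 k \left(-4 + K\right)}{15}$)
$R{\left(5,3 \right)} \left(-43\right) 14 = \frac{2}{15} \cdot 5 \left(4 - 3\right) \left(-43\right) 14 = \frac{2}{15} \cdot 5 \cdot 1 \left(-43\right) 14 = \frac{2}{3} \left(-43\right) 14 = \left(- \frac{86}{3}\right) 14 = - \frac{1204}{3}$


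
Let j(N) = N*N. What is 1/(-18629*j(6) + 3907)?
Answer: -1/666737 ≈ -1.4998e-6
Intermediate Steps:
j(N) = N²
1/(-18629*j(6) + 3907) = 1/(-18629*6² + 3907) = 1/(-18629*36 + 3907) = 1/(-670644 + 3907) = 1/(-666737) = -1/666737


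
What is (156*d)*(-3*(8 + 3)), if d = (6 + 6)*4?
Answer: -247104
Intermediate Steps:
d = 48 (d = 12*4 = 48)
(156*d)*(-3*(8 + 3)) = (156*48)*(-3*(8 + 3)) = 7488*(-3*11) = 7488*(-33) = -247104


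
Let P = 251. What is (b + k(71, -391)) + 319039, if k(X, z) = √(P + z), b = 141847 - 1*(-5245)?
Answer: 466131 + 2*I*√35 ≈ 4.6613e+5 + 11.832*I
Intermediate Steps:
b = 147092 (b = 141847 + 5245 = 147092)
k(X, z) = √(251 + z)
(b + k(71, -391)) + 319039 = (147092 + √(251 - 391)) + 319039 = (147092 + √(-140)) + 319039 = (147092 + 2*I*√35) + 319039 = 466131 + 2*I*√35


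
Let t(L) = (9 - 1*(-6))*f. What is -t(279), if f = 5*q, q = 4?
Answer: -300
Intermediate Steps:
f = 20 (f = 5*4 = 20)
t(L) = 300 (t(L) = (9 - 1*(-6))*20 = (9 + 6)*20 = 15*20 = 300)
-t(279) = -1*300 = -300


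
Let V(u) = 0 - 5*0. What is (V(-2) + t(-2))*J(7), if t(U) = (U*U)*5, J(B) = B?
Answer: 140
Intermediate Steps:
t(U) = 5*U² (t(U) = U²*5 = 5*U²)
V(u) = 0 (V(u) = 0 + 0 = 0)
(V(-2) + t(-2))*J(7) = (0 + 5*(-2)²)*7 = (0 + 5*4)*7 = (0 + 20)*7 = 20*7 = 140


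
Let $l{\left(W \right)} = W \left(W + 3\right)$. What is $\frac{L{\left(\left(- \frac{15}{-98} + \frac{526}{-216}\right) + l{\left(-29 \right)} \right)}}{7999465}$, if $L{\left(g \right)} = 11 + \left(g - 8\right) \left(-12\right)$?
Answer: $- \frac{3930904}{3527764065} \approx -0.0011143$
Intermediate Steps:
$l{\left(W \right)} = W \left(3 + W\right)$
$L{\left(g \right)} = 107 - 12 g$ ($L{\left(g \right)} = 11 + \left(g - 8\right) \left(-12\right) = 11 + \left(-8 + g\right) \left(-12\right) = 11 - \left(-96 + 12 g\right) = 107 - 12 g$)
$\frac{L{\left(\left(- \frac{15}{-98} + \frac{526}{-216}\right) + l{\left(-29 \right)} \right)}}{7999465} = \frac{107 - 12 \left(\left(- \frac{15}{-98} + \frac{526}{-216}\right) - 29 \left(3 - 29\right)\right)}{7999465} = \left(107 - 12 \left(\left(\left(-15\right) \left(- \frac{1}{98}\right) + 526 \left(- \frac{1}{216}\right)\right) - -754\right)\right) \frac{1}{7999465} = \left(107 - 12 \left(\left(\frac{15}{98} - \frac{263}{108}\right) + 754\right)\right) \frac{1}{7999465} = \left(107 - 12 \left(- \frac{12077}{5292} + 754\right)\right) \frac{1}{7999465} = \left(107 - \frac{3978091}{441}\right) \frac{1}{7999465} = \left(- \frac{3930904}{441}\right) \frac{1}{7999465} = - \frac{3930904}{3527764065}$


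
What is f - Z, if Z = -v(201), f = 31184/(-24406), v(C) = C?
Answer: 2437211/12203 ≈ 199.72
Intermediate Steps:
f = -15592/12203 (f = 31184*(-1/24406) = -15592/12203 ≈ -1.2777)
Z = -201 (Z = -1*201 = -201)
f - Z = -15592/12203 - 1*(-201) = -15592/12203 + 201 = 2437211/12203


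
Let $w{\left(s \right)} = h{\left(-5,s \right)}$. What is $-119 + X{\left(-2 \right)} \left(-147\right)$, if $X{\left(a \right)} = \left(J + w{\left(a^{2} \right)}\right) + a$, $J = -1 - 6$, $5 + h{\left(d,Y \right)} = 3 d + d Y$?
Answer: $7084$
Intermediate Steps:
$h{\left(d,Y \right)} = -5 + 3 d + Y d$ ($h{\left(d,Y \right)} = -5 + \left(3 d + d Y\right) = -5 + \left(3 d + Y d\right) = -5 + 3 d + Y d$)
$w{\left(s \right)} = -20 - 5 s$ ($w{\left(s \right)} = -5 + 3 \left(-5\right) + s \left(-5\right) = -5 - 15 - 5 s = -20 - 5 s$)
$J = -7$ ($J = -1 - 6 = -7$)
$X{\left(a \right)} = -27 + a - 5 a^{2}$ ($X{\left(a \right)} = \left(-7 - \left(20 + 5 a^{2}\right)\right) + a = \left(-27 - 5 a^{2}\right) + a = -27 + a - 5 a^{2}$)
$-119 + X{\left(-2 \right)} \left(-147\right) = -119 + \left(-27 - 2 - 5 \left(-2\right)^{2}\right) \left(-147\right) = -119 + \left(-27 - 2 - 20\right) \left(-147\right) = -119 - -7203 = -119 + 7203 = 7084$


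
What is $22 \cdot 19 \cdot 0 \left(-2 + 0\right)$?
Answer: $0$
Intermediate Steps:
$22 \cdot 19 \cdot 0 \left(-2 + 0\right) = 418 \cdot 0 \left(-2\right) = 418 \cdot 0 = 0$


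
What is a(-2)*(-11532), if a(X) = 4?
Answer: -46128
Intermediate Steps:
a(-2)*(-11532) = 4*(-11532) = -46128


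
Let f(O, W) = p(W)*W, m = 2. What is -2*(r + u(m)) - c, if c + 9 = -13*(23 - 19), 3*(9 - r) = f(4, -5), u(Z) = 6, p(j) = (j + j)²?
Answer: -907/3 ≈ -302.33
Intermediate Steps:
p(j) = 4*j² (p(j) = (2*j)² = 4*j²)
f(O, W) = 4*W³ (f(O, W) = (4*W²)*W = 4*W³)
r = 527/3 (r = 9 - 4*(-5)³/3 = 9 - 4*(-125)/3 = 9 - ⅓*(-500) = 9 + 500/3 = 527/3 ≈ 175.67)
c = -61 (c = -9 - 13*(23 - 19) = -9 - 13*4 = -9 - 52 = -61)
-2*(r + u(m)) - c = -2*(527/3 + 6) - 1*(-61) = -2*545/3 + 61 = -1090/3 + 61 = -907/3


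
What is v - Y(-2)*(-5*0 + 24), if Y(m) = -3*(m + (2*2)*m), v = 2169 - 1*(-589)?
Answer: 2038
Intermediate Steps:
v = 2758 (v = 2169 + 589 = 2758)
Y(m) = -15*m (Y(m) = -3*(m + 4*m) = -15*m)
v - Y(-2)*(-5*0 + 24) = 2758 - (-15*(-2))*(-5*0 + 24) = 2758 - 30*(0 + 24) = 2758 - 30*24 = 2758 - 1*720 = 2758 - 720 = 2038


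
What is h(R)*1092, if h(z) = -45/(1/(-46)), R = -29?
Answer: 2260440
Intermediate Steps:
h(z) = 2070 (h(z) = -45/(-1/46) = -45*(-46) = 2070)
h(R)*1092 = 2070*1092 = 2260440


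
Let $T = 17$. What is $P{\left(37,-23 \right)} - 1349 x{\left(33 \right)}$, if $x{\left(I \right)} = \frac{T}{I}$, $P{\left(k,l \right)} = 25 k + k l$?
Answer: $- \frac{20491}{33} \approx -620.94$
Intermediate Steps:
$x{\left(I \right)} = \frac{17}{I}$
$P{\left(37,-23 \right)} - 1349 x{\left(33 \right)} = 37 \left(25 - 23\right) - 1349 \cdot \frac{17}{33} = 37 \cdot 2 - 1349 \cdot 17 \cdot \frac{1}{33} = 74 - \frac{22933}{33} = - \frac{20491}{33}$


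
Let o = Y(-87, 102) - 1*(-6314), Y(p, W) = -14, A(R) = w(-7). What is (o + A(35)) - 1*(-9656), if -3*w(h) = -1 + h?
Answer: 47876/3 ≈ 15959.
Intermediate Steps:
w(h) = ⅓ - h/3 (w(h) = -(-1 + h)/3 = ⅓ - h/3)
A(R) = 8/3 (A(R) = ⅓ - ⅓*(-7) = ⅓ + 7/3 = 8/3)
o = 6300 (o = -14 - 1*(-6314) = -14 + 6314 = 6300)
(o + A(35)) - 1*(-9656) = (6300 + 8/3) - 1*(-9656) = 18908/3 + 9656 = 47876/3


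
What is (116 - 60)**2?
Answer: 3136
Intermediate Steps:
(116 - 60)**2 = 56**2 = 3136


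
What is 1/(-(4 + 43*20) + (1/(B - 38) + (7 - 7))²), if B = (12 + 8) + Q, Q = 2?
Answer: -256/221183 ≈ -0.0011574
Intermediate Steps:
B = 22 (B = (12 + 8) + 2 = 20 + 2 = 22)
1/(-(4 + 43*20) + (1/(B - 38) + (7 - 7))²) = 1/(-(4 + 43*20) + (1/(22 - 38) + (7 - 7))²) = 1/(-(4 + 860) + (1/(-16) + 0)²) = 1/(-1*864 + (-1/16 + 0)²) = 1/(-864 + (-1/16)²) = 1/(-864 + 1/256) = 1/(-221183/256) = -256/221183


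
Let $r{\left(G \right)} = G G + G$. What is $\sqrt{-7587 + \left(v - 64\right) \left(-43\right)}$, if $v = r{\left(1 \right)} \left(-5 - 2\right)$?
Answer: $i \sqrt{4233} \approx 65.062 i$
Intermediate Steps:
$r{\left(G \right)} = G + G^{2}$ ($r{\left(G \right)} = G^{2} + G = G + G^{2}$)
$v = -14$ ($v = 1 \left(1 + 1\right) \left(-5 - 2\right) = 1 \cdot 2 \left(-7\right) = 2 \left(-7\right) = -14$)
$\sqrt{-7587 + \left(v - 64\right) \left(-43\right)} = \sqrt{-7587 + \left(-14 - 64\right) \left(-43\right)} = \sqrt{-7587 - -3354} = \sqrt{-7587 + 3354} = \sqrt{-4233} = i \sqrt{4233}$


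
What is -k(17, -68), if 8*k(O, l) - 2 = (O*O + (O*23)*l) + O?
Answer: 3285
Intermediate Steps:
k(O, l) = 1/4 + O/8 + O**2/8 + 23*O*l/8 (k(O, l) = 1/4 + ((O*O + (O*23)*l) + O)/8 = 1/4 + ((O**2 + (23*O)*l) + O)/8 = 1/4 + ((O**2 + 23*O*l) + O)/8 = 1/4 + (O + O**2 + 23*O*l)/8 = 1/4 + (O/8 + O**2/8 + 23*O*l/8) = 1/4 + O/8 + O**2/8 + 23*O*l/8)
-k(17, -68) = -(1/4 + (1/8)*17 + (1/8)*17**2 + (23/8)*17*(-68)) = -(1/4 + 17/8 + (1/8)*289 - 6647/2) = -(1/4 + 17/8 + 289/8 - 6647/2) = -1*(-3285) = 3285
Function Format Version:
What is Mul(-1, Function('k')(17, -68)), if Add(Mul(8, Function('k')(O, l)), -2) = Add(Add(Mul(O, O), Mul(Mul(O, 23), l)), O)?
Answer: 3285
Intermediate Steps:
Function('k')(O, l) = Add(Rational(1, 4), Mul(Rational(1, 8), O), Mul(Rational(1, 8), Pow(O, 2)), Mul(Rational(23, 8), O, l)) (Function('k')(O, l) = Add(Rational(1, 4), Mul(Rational(1, 8), Add(Add(Mul(O, O), Mul(Mul(O, 23), l)), O))) = Add(Rational(1, 4), Mul(Rational(1, 8), Add(Add(Pow(O, 2), Mul(Mul(23, O), l)), O))) = Add(Rational(1, 4), Mul(Rational(1, 8), Add(Add(Pow(O, 2), Mul(23, O, l)), O))) = Add(Rational(1, 4), Mul(Rational(1, 8), Add(O, Pow(O, 2), Mul(23, O, l)))) = Add(Rational(1, 4), Add(Mul(Rational(1, 8), O), Mul(Rational(1, 8), Pow(O, 2)), Mul(Rational(23, 8), O, l))) = Add(Rational(1, 4), Mul(Rational(1, 8), O), Mul(Rational(1, 8), Pow(O, 2)), Mul(Rational(23, 8), O, l)))
Mul(-1, Function('k')(17, -68)) = Mul(-1, Add(Rational(1, 4), Mul(Rational(1, 8), 17), Mul(Rational(1, 8), Pow(17, 2)), Mul(Rational(23, 8), 17, -68))) = Mul(-1, Add(Rational(1, 4), Rational(17, 8), Mul(Rational(1, 8), 289), Rational(-6647, 2))) = Mul(-1, Add(Rational(1, 4), Rational(17, 8), Rational(289, 8), Rational(-6647, 2))) = Mul(-1, -3285) = 3285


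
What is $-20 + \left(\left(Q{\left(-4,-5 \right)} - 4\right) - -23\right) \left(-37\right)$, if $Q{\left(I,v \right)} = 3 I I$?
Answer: $-2499$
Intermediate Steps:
$Q{\left(I,v \right)} = 3 I^{2}$
$-20 + \left(\left(Q{\left(-4,-5 \right)} - 4\right) - -23\right) \left(-37\right) = -20 + \left(\left(3 \left(-4\right)^{2} - 4\right) - -23\right) \left(-37\right) = -20 + \left(\left(3 \cdot 16 - 4\right) + 23\right) \left(-37\right) = -20 + \left(\left(48 - 4\right) + 23\right) \left(-37\right) = -20 + \left(44 + 23\right) \left(-37\right) = -20 + 67 \left(-37\right) = -20 - 2479 = -2499$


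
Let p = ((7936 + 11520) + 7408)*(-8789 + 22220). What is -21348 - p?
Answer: -360831732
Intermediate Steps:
p = 360810384 (p = (19456 + 7408)*13431 = 26864*13431 = 360810384)
-21348 - p = -21348 - 1*360810384 = -21348 - 360810384 = -360831732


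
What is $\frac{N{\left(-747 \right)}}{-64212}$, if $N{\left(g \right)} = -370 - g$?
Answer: $- \frac{377}{64212} \approx -0.0058712$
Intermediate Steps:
$\frac{N{\left(-747 \right)}}{-64212} = \frac{-370 - -747}{-64212} = \left(-370 + 747\right) \left(- \frac{1}{64212}\right) = 377 \left(- \frac{1}{64212}\right) = - \frac{377}{64212}$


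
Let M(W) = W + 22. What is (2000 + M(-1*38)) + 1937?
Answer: 3921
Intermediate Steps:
M(W) = 22 + W
(2000 + M(-1*38)) + 1937 = (2000 + (22 - 1*38)) + 1937 = (2000 + (22 - 38)) + 1937 = (2000 - 16) + 1937 = 1984 + 1937 = 3921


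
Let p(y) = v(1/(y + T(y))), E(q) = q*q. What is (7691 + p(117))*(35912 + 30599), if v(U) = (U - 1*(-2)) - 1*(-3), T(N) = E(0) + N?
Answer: 119777332015/234 ≈ 5.1187e+8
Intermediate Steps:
E(q) = q²
T(N) = N (T(N) = 0² + N = 0 + N = N)
v(U) = 5 + U (v(U) = (U + 2) + 3 = (2 + U) + 3 = 5 + U)
p(y) = 5 + 1/(2*y) (p(y) = 5 + 1/(y + y) = 5 + 1/(2*y))
(7691 + p(117))*(35912 + 30599) = (7691 + (5 + (½)/117))*(35912 + 30599) = (7691 + (5 + (½)*(1/117)))*66511 = (7691 + (5 + 1/234))*66511 = (7691 + 1171/234)*66511 = (1800865/234)*66511 = 119777332015/234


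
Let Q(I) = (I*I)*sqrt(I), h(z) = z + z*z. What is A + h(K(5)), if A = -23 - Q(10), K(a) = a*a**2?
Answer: 15727 - 100*sqrt(10) ≈ 15411.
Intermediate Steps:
K(a) = a**3
h(z) = z + z**2
Q(I) = I**(5/2) (Q(I) = I**2*sqrt(I) = I**(5/2))
A = -23 - 100*sqrt(10) (A = -23 - 10**(5/2) = -23 - 100*sqrt(10) ≈ -339.23)
A + h(K(5)) = (-23 - 100*sqrt(10)) + 5**3*(1 + 5**3) = (-23 - 100*sqrt(10)) + 125*(1 + 125) = (-23 - 100*sqrt(10)) + 125*126 = (-23 - 100*sqrt(10)) + 15750 = 15727 - 100*sqrt(10)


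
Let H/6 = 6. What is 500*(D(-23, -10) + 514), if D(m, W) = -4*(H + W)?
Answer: 205000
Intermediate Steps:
H = 36 (H = 6*6 = 36)
D(m, W) = -144 - 4*W (D(m, W) = -4*(36 + W) = -144 - 4*W)
500*(D(-23, -10) + 514) = 500*((-144 - 4*(-10)) + 514) = 500*((-144 + 40) + 514) = 500*(-104 + 514) = 500*410 = 205000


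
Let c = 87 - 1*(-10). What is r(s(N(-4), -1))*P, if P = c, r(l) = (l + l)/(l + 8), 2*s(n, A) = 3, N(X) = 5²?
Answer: 582/19 ≈ 30.632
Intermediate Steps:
N(X) = 25
s(n, A) = 3/2 (s(n, A) = (½)*3 = 3/2)
r(l) = 2*l/(8 + l) (r(l) = (2*l)/(8 + l) = 2*l/(8 + l))
c = 97 (c = 87 + 10 = 97)
P = 97
r(s(N(-4), -1))*P = (2*(3/2)/(8 + 3/2))*97 = (2*(3/2)/(19/2))*97 = (2*(3/2)*(2/19))*97 = (6/19)*97 = 582/19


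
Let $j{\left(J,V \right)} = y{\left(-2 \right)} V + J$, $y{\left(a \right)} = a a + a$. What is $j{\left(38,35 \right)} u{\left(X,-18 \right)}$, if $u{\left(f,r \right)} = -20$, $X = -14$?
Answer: $-2160$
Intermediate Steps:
$y{\left(a \right)} = a + a^{2}$ ($y{\left(a \right)} = a^{2} + a = a + a^{2}$)
$j{\left(J,V \right)} = J + 2 V$ ($j{\left(J,V \right)} = - 2 \left(1 - 2\right) V + J = \left(-2\right) \left(-1\right) V + J = 2 V + J = J + 2 V$)
$j{\left(38,35 \right)} u{\left(X,-18 \right)} = \left(38 + 2 \cdot 35\right) \left(-20\right) = \left(38 + 70\right) \left(-20\right) = 108 \left(-20\right) = -2160$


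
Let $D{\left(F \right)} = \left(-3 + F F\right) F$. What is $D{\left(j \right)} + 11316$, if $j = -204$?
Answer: $-8477736$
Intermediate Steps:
$D{\left(F \right)} = F \left(-3 + F^{2}\right)$ ($D{\left(F \right)} = \left(-3 + F^{2}\right) F = F \left(-3 + F^{2}\right)$)
$D{\left(j \right)} + 11316 = - 204 \left(-3 + \left(-204\right)^{2}\right) + 11316 = - 204 \left(-3 + 41616\right) + 11316 = \left(-204\right) 41613 + 11316 = -8489052 + 11316 = -8477736$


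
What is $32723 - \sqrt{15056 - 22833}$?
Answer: $32723 - i \sqrt{7777} \approx 32723.0 - 88.187 i$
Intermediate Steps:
$32723 - \sqrt{15056 - 22833} = 32723 - \sqrt{-7777} = 32723 - i \sqrt{7777}$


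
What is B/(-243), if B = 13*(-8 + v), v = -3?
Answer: 143/243 ≈ 0.58848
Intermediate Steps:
B = -143 (B = 13*(-8 - 3) = 13*(-11) = -143)
B/(-243) = -143/(-243) = -143*(-1/243) = 143/243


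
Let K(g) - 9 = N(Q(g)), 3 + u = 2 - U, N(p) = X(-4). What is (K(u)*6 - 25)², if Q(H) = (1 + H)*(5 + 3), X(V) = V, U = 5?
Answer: 25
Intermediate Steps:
Q(H) = 8 + 8*H (Q(H) = (1 + H)*8 = 8 + 8*H)
N(p) = -4
u = -6 (u = -3 + (2 - 1*5) = -3 + (2 - 5) = -3 - 3 = -6)
K(g) = 5 (K(g) = 9 - 4 = 5)
(K(u)*6 - 25)² = (5*6 - 25)² = (30 - 25)² = 5² = 25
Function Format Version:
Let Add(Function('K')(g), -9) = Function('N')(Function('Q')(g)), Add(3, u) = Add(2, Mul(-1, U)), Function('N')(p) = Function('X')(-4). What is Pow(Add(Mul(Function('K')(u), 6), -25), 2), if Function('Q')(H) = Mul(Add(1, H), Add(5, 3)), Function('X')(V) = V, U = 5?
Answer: 25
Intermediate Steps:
Function('Q')(H) = Add(8, Mul(8, H)) (Function('Q')(H) = Mul(Add(1, H), 8) = Add(8, Mul(8, H)))
Function('N')(p) = -4
u = -6 (u = Add(-3, Add(2, Mul(-1, 5))) = Add(-3, Add(2, -5)) = Add(-3, -3) = -6)
Function('K')(g) = 5 (Function('K')(g) = Add(9, -4) = 5)
Pow(Add(Mul(Function('K')(u), 6), -25), 2) = Pow(Add(Mul(5, 6), -25), 2) = Pow(Add(30, -25), 2) = Pow(5, 2) = 25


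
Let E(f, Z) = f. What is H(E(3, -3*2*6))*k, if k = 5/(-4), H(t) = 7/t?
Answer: -35/12 ≈ -2.9167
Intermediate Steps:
k = -5/4 (k = 5*(-¼) = -5/4 ≈ -1.2500)
H(E(3, -3*2*6))*k = (7/3)*(-5/4) = -35/12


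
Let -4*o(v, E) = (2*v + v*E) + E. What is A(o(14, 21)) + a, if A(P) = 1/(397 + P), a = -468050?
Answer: -582722246/1245 ≈ -4.6805e+5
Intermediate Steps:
o(v, E) = -v/2 - E/4 - E*v/4 (o(v, E) = -((2*v + v*E) + E)/4 = -((2*v + E*v) + E)/4 = -(E + 2*v + E*v)/4 = -v/2 - E/4 - E*v/4)
A(o(14, 21)) + a = 1/(397 + (-½*14 - ¼*21 - ¼*21*14)) - 468050 = 1/(397 + (-7 - 21/4 - 147/2)) - 468050 = 1/(397 - 343/4) - 468050 = 1/(1245/4) - 468050 = 4/1245 - 468050 = -582722246/1245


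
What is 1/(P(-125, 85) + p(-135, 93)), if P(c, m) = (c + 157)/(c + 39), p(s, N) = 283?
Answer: 43/12153 ≈ 0.0035382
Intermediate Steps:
P(c, m) = (157 + c)/(39 + c)
1/(P(-125, 85) + p(-135, 93)) = 1/((157 - 125)/(39 - 125) + 283) = 1/(32/(-86) + 283) = 1/(-1/86*32 + 283) = 1/(-16/43 + 283) = 1/(12153/43) = 43/12153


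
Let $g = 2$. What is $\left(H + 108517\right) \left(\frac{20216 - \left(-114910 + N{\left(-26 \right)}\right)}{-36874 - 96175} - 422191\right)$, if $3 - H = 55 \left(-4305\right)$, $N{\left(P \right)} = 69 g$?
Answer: $- \frac{2770855507313195}{19007} \approx -1.4578 \cdot 10^{11}$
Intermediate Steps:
$N{\left(P \right)} = 138$ ($N{\left(P \right)} = 69 \cdot 2 = 138$)
$H = 236778$ ($H = 3 - 55 \left(-4305\right) = 3 - -236775 = 3 + 236775 = 236778$)
$\left(H + 108517\right) \left(\frac{20216 - \left(-114910 + N{\left(-26 \right)}\right)}{-36874 - 96175} - 422191\right) = \left(236778 + 108517\right) \left(\frac{20216 + \left(114910 - 138\right)}{-36874 - 96175} - 422191\right) = 345295 \left(\frac{20216 + \left(114910 - 138\right)}{-133049} - 422191\right) = 345295 \left(\left(20216 + 114772\right) \left(- \frac{1}{133049}\right) - 422191\right) = 345295 \left(134988 \left(- \frac{1}{133049}\right) - 422191\right) = 345295 \left(- \frac{19284}{19007} - 422191\right) = 345295 \left(- \frac{8024603621}{19007}\right) = - \frac{2770855507313195}{19007}$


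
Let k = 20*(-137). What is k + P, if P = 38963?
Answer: 36223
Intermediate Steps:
k = -2740
k + P = -2740 + 38963 = 36223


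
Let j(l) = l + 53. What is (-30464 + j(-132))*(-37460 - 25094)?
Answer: 1910586822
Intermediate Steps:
j(l) = 53 + l
(-30464 + j(-132))*(-37460 - 25094) = (-30464 + (53 - 132))*(-37460 - 25094) = (-30464 - 79)*(-62554) = -30543*(-62554) = 1910586822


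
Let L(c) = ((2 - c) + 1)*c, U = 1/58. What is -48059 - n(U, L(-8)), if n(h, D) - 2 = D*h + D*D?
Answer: -1618301/29 ≈ -55804.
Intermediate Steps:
U = 1/58 ≈ 0.017241
L(c) = c*(3 - c) (L(c) = (3 - c)*c = c*(3 - c))
n(h, D) = 2 + D² + D*h (n(h, D) = 2 + (D*h + D*D) = 2 + (D*h + D²) = 2 + (D² + D*h) = 2 + D² + D*h)
-48059 - n(U, L(-8)) = -48059 - (2 + (-8*(3 - 1*(-8)))² - 8*(3 - 1*(-8))*(1/58)) = -48059 - (2 + (-8*(3 + 8))² - 8*(3 + 8)*(1/58)) = -48059 - (2 + (-8*11)² - 8*11*(1/58)) = -48059 - (2 + (-88)² - 88*1/58) = -48059 - (2 + 7744 - 44/29) = -48059 - 1*224590/29 = -48059 - 224590/29 = -1618301/29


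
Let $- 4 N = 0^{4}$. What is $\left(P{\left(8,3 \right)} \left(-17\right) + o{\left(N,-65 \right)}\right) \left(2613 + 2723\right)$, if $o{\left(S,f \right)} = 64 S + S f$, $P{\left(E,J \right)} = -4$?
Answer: $362848$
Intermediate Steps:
$N = 0$ ($N = - \frac{0^{4}}{4} = \left(- \frac{1}{4}\right) 0 = 0$)
$\left(P{\left(8,3 \right)} \left(-17\right) + o{\left(N,-65 \right)}\right) \left(2613 + 2723\right) = \left(\left(-4\right) \left(-17\right) + 0 \left(64 - 65\right)\right) \left(2613 + 2723\right) = \left(68 + 0 \left(-1\right)\right) 5336 = \left(68 + 0\right) 5336 = 68 \cdot 5336 = 362848$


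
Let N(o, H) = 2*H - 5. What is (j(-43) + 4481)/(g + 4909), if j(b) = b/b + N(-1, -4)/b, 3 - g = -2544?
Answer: 192739/320608 ≈ 0.60117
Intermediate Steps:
g = 2547 (g = 3 - 1*(-2544) = 3 + 2544 = 2547)
N(o, H) = -5 + 2*H
j(b) = 1 - 13/b (j(b) = b/b + (-5 + 2*(-4))/b = 1 + (-5 - 8)/b = 1 - 13/b)
(j(-43) + 4481)/(g + 4909) = ((-13 - 43)/(-43) + 4481)/(2547 + 4909) = (-1/43*(-56) + 4481)/7456 = (56/43 + 4481)*(1/7456) = (192739/43)*(1/7456) = 192739/320608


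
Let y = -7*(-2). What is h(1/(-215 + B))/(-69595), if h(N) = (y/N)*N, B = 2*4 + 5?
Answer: -14/69595 ≈ -0.00020116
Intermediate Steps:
B = 13 (B = 8 + 5 = 13)
y = 14
h(N) = 14 (h(N) = (14/N)*N = 14)
h(1/(-215 + B))/(-69595) = 14/(-69595) = 14*(-1/69595) = -14/69595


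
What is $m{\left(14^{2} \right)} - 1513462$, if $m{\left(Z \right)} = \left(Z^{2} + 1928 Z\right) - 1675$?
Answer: $-1098833$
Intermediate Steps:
$m{\left(Z \right)} = -1675 + Z^{2} + 1928 Z$
$m{\left(14^{2} \right)} - 1513462 = \left(-1675 + \left(14^{2}\right)^{2} + 1928 \cdot 14^{2}\right) - 1513462 = \left(-1675 + 196^{2} + 1928 \cdot 196\right) - 1513462 = \left(-1675 + 38416 + 377888\right) - 1513462 = 414629 - 1513462 = -1098833$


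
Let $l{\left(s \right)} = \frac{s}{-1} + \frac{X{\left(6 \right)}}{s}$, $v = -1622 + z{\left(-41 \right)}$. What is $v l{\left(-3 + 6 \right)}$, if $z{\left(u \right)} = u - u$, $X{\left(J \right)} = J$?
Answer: $1622$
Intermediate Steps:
$z{\left(u \right)} = 0$
$v = -1622$ ($v = -1622 + 0 = -1622$)
$l{\left(s \right)} = - s + \frac{6}{s}$ ($l{\left(s \right)} = \frac{s}{-1} + \frac{6}{s} = s \left(-1\right) + \frac{6}{s} = - s + \frac{6}{s}$)
$v l{\left(-3 + 6 \right)} = - 1622 \left(- (-3 + 6) + \frac{6}{-3 + 6}\right) = - 1622 \left(\left(-1\right) 3 + \frac{6}{3}\right) = - 1622 \left(-3 + 6 \cdot \frac{1}{3}\right) = - 1622 \left(-3 + 2\right) = \left(-1622\right) \left(-1\right) = 1622$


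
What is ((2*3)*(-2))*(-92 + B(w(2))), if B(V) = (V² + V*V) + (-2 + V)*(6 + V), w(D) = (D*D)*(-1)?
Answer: 864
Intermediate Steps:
w(D) = -D² (w(D) = D²*(-1) = -D²)
B(V) = 2*V² + (-2 + V)*(6 + V) (B(V) = (V² + V²) + (-2 + V)*(6 + V) = 2*V² + (-2 + V)*(6 + V))
((2*3)*(-2))*(-92 + B(w(2))) = ((2*3)*(-2))*(-92 + (-12 + 3*(-1*2²)² + 4*(-1*2²))) = (6*(-2))*(-92 + (-12 + 3*(-1*4)² + 4*(-1*4))) = -12*(-92 + (-12 + 3*(-4)² + 4*(-4))) = -12*(-92 + (-12 + 3*16 - 16)) = -12*(-92 + (-12 + 48 - 16)) = -12*(-92 + 20) = -12*(-72) = 864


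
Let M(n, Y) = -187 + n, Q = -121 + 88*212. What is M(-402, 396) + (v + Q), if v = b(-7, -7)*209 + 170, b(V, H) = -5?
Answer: 17071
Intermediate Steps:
v = -875 (v = -5*209 + 170 = -1045 + 170 = -875)
Q = 18535 (Q = -121 + 18656 = 18535)
M(-402, 396) + (v + Q) = (-187 - 402) + (-875 + 18535) = -589 + 17660 = 17071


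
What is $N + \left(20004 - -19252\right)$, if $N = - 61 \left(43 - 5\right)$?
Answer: $36938$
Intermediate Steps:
$N = -2318$ ($N = \left(-61\right) 38 = -2318$)
$N + \left(20004 - -19252\right) = -2318 + \left(20004 - -19252\right) = -2318 + \left(20004 + 19252\right) = -2318 + 39256 = 36938$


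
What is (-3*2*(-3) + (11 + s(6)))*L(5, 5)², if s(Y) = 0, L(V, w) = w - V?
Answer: 0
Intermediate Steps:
(-3*2*(-3) + (11 + s(6)))*L(5, 5)² = (-3*2*(-3) + (11 + 0))*(5 - 1*5)² = (-6*(-3) + 11)*(5 - 5)² = (18 + 11)*0² = 29*0 = 0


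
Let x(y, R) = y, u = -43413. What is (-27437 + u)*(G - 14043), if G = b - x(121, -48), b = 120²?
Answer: -16720600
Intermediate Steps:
b = 14400
G = 14279 (G = 14400 - 1*121 = 14400 - 121 = 14279)
(-27437 + u)*(G - 14043) = (-27437 - 43413)*(14279 - 14043) = -70850*236 = -16720600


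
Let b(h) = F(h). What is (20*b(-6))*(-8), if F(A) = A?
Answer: 960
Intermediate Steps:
b(h) = h
(20*b(-6))*(-8) = (20*(-6))*(-8) = -120*(-8) = 960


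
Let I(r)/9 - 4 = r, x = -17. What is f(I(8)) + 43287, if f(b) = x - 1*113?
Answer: 43157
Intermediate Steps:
I(r) = 36 + 9*r
f(b) = -130 (f(b) = -17 - 1*113 = -17 - 113 = -130)
f(I(8)) + 43287 = -130 + 43287 = 43157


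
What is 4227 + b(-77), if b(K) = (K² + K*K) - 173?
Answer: 15912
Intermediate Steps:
b(K) = -173 + 2*K² (b(K) = (K² + K²) - 173 = 2*K² - 173 = -173 + 2*K²)
4227 + b(-77) = 4227 + (-173 + 2*(-77)²) = 4227 + (-173 + 2*5929) = 4227 + (-173 + 11858) = 4227 + 11685 = 15912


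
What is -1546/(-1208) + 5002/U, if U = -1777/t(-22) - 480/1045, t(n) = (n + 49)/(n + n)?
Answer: 7419622961/2467143700 ≈ 3.0074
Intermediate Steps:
t(n) = (49 + n)/(2*n) (t(n) = (49 + n)/((2*n)) = (49 + n)*(1/(2*n)) = (49 + n)/(2*n))
U = 16338700/5643 (U = -1777*(-44/(49 - 22)) - 480/1045 = -1777/((1/2)*(-1/22)*27) - 480*1/1045 = -1777/(-27/44) - 96/209 = -1777*(-44/27) - 96/209 = 78188/27 - 96/209 = 16338700/5643 ≈ 2895.4)
-1546/(-1208) + 5002/U = -1546/(-1208) + 5002/(16338700/5643) = -1546*(-1/1208) + 5002*(5643/16338700) = 773/604 + 14113143/8169350 = 7419622961/2467143700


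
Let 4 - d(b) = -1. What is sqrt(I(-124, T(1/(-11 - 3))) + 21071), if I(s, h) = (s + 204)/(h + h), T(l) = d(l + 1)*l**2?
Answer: sqrt(22639) ≈ 150.46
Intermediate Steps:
d(b) = 5 (d(b) = 4 - 1*(-1) = 4 + 1 = 5)
T(l) = 5*l**2
I(s, h) = (204 + s)/(2*h) (I(s, h) = (204 + s)/((2*h)) = (204 + s)*(1/(2*h)) = (204 + s)/(2*h))
sqrt(I(-124, T(1/(-11 - 3))) + 21071) = sqrt((204 - 124)/(2*((5*(1/(-11 - 3))**2))) + 21071) = sqrt((1/2)*80/(5*(1/(-14))**2) + 21071) = sqrt((1/2)*80/(5*(-1/14)**2) + 21071) = sqrt((1/2)*80/(5*(1/196)) + 21071) = sqrt((1/2)*80/(5/196) + 21071) = sqrt((1/2)*(196/5)*80 + 21071) = sqrt(1568 + 21071) = sqrt(22639)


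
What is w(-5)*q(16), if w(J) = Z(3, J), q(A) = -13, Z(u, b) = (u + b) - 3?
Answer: 65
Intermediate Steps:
Z(u, b) = -3 + b + u (Z(u, b) = (b + u) - 3 = -3 + b + u)
w(J) = J (w(J) = -3 + J + 3 = J)
w(-5)*q(16) = -5*(-13) = 65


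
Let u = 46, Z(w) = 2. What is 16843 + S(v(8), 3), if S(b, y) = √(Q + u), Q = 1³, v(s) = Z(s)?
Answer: 16843 + √47 ≈ 16850.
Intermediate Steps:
v(s) = 2
Q = 1
S(b, y) = √47 (S(b, y) = √(1 + 46) = √47)
16843 + S(v(8), 3) = 16843 + √47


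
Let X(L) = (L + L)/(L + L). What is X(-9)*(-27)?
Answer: -27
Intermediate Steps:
X(L) = 1 (X(L) = (2*L)/((2*L)) = (2*L)*(1/(2*L)) = 1)
X(-9)*(-27) = 1*(-27) = -27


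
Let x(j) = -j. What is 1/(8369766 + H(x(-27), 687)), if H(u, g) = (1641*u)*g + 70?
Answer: 1/38808745 ≈ 2.5767e-8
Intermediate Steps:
H(u, g) = 70 + 1641*g*u (H(u, g) = 1641*g*u + 70 = 70 + 1641*g*u)
1/(8369766 + H(x(-27), 687)) = 1/(8369766 + (70 + 1641*687*(-1*(-27)))) = 1/(8369766 + (70 + 1641*687*27)) = 1/(8369766 + (70 + 30438909)) = 1/(8369766 + 30438979) = 1/38808745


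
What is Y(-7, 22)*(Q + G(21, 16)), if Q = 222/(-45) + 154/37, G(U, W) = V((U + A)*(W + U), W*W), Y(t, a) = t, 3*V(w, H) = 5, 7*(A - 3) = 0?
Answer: -3479/555 ≈ -6.2685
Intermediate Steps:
A = 3 (A = 3 + (1/7)*0 = 3 + 0 = 3)
V(w, H) = 5/3 (V(w, H) = (1/3)*5 = 5/3)
G(U, W) = 5/3
Q = -428/555 (Q = 222*(-1/45) + 154*(1/37) = -74/15 + 154/37 = -428/555 ≈ -0.77117)
Y(-7, 22)*(Q + G(21, 16)) = -7*(-428/555 + 5/3) = -7*497/555 = -3479/555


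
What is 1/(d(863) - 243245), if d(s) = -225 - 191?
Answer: -1/243661 ≈ -4.1041e-6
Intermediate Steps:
d(s) = -416
1/(d(863) - 243245) = 1/(-416 - 243245) = 1/(-243661) = -1/243661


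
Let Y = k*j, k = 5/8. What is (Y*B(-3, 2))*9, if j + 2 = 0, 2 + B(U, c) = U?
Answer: 225/4 ≈ 56.250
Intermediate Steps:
B(U, c) = -2 + U
k = 5/8 (k = 5*(⅛) = 5/8 ≈ 0.62500)
j = -2 (j = -2 + 0 = -2)
Y = -5/4 (Y = (5/8)*(-2) = -5/4 ≈ -1.2500)
(Y*B(-3, 2))*9 = -5*(-2 - 3)/4*9 = -5/4*(-5)*9 = (25/4)*9 = 225/4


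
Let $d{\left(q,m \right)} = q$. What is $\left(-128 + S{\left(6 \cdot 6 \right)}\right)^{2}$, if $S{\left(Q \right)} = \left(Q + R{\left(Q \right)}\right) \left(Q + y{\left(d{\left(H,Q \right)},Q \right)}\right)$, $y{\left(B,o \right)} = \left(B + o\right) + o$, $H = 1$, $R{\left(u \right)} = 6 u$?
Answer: $747475600$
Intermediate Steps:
$y{\left(B,o \right)} = B + 2 o$
$S{\left(Q \right)} = 7 Q \left(1 + 3 Q\right)$ ($S{\left(Q \right)} = \left(Q + 6 Q\right) \left(Q + \left(1 + 2 Q\right)\right) = 7 Q \left(1 + 3 Q\right)$)
$\left(-128 + S{\left(6 \cdot 6 \right)}\right)^{2} = \left(-128 + 7 \cdot 6 \cdot 6 \left(1 + 3 \cdot 6 \cdot 6\right)\right)^{2} = \left(-128 + 7 \cdot 36 \left(1 + 3 \cdot 36\right)\right)^{2} = \left(-128 + 7 \cdot 36 \left(1 + 108\right)\right)^{2} = \left(-128 + 7 \cdot 36 \cdot 109\right)^{2} = \left(-128 + 27468\right)^{2} = 27340^{2} = 747475600$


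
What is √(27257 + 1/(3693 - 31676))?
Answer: 3*√2371505242810/27983 ≈ 165.10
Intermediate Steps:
√(27257 + 1/(3693 - 31676)) = √(27257 + 1/(-27983)) = √(27257 - 1/27983) = √(762732630/27983) = 3*√2371505242810/27983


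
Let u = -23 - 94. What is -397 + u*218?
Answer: -25903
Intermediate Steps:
u = -117
-397 + u*218 = -397 - 117*218 = -397 - 25506 = -25903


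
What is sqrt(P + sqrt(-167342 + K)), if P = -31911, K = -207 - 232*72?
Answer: sqrt(-31911 + I*sqrt(184253)) ≈ 1.201 + 178.64*I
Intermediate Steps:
K = -16911 (K = -207 - 16704 = -16911)
sqrt(P + sqrt(-167342 + K)) = sqrt(-31911 + sqrt(-167342 - 16911)) = sqrt(-31911 + sqrt(-184253)) = sqrt(-31911 + I*sqrt(184253))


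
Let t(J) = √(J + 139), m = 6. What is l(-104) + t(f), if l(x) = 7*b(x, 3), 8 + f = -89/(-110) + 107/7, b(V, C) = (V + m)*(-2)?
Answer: 1372 + √87212510/770 ≈ 1384.1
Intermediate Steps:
b(V, C) = -12 - 2*V (b(V, C) = (V + 6)*(-2) = (6 + V)*(-2) = -12 - 2*V)
f = 6233/770 (f = -8 + (-89/(-110) + 107/7) = -8 + (-89*(-1/110) + 107*(⅐)) = -8 + (89/110 + 107/7) = -8 + 12393/770 = 6233/770 ≈ 8.0948)
l(x) = -84 - 14*x (l(x) = 7*(-12 - 2*x) = -84 - 14*x)
t(J) = √(139 + J)
l(-104) + t(f) = (-84 - 14*(-104)) + √(139 + 6233/770) = (-84 + 1456) + √(113263/770) = 1372 + √87212510/770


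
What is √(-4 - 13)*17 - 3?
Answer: -3 + 17*I*√17 ≈ -3.0 + 70.093*I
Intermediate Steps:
√(-4 - 13)*17 - 3 = √(-17)*17 - 3 = (I*√17)*17 - 3 = 17*I*√17 - 3 = -3 + 17*I*√17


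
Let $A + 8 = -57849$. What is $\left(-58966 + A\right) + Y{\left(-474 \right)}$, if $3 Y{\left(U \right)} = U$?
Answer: $-116981$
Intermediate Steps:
$A = -57857$ ($A = -8 - 57849 = -57857$)
$Y{\left(U \right)} = \frac{U}{3}$
$\left(-58966 + A\right) + Y{\left(-474 \right)} = \left(-58966 - 57857\right) + \frac{1}{3} \left(-474\right) = -116823 - 158 = -116981$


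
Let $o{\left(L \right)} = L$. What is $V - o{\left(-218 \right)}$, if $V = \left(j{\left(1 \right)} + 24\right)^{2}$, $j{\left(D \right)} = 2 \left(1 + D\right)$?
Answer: $1002$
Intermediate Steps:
$j{\left(D \right)} = 2 + 2 D$
$V = 784$ ($V = \left(\left(2 + 2 \cdot 1\right) + 24\right)^{2} = \left(\left(2 + 2\right) + 24\right)^{2} = \left(4 + 24\right)^{2} = 28^{2} = 784$)
$V - o{\left(-218 \right)} = 784 - -218 = 784 + 218 = 1002$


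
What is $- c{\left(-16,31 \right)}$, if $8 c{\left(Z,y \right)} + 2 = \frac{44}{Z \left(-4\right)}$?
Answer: $\frac{21}{128} \approx 0.16406$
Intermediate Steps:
$c{\left(Z,y \right)} = - \frac{1}{4} - \frac{11}{8 Z}$ ($c{\left(Z,y \right)} = - \frac{1}{4} + \frac{44 \frac{1}{Z \left(-4\right)}}{8} = - \frac{1}{4} + \frac{44 \frac{1}{\left(-4\right) Z}}{8} = - \frac{1}{4} + \frac{44 \left(- \frac{1}{4 Z}\right)}{8} = - \frac{1}{4} + \frac{\left(-11\right) \frac{1}{Z}}{8} = - \frac{1}{4} - \frac{11}{8 Z}$)
$- c{\left(-16,31 \right)} = - \frac{-11 - -32}{8 \left(-16\right)} = - \frac{\left(-1\right) \left(-11 + 32\right)}{8 \cdot 16} = - \frac{\left(-1\right) 21}{8 \cdot 16} = \left(-1\right) \left(- \frac{21}{128}\right) = \frac{21}{128}$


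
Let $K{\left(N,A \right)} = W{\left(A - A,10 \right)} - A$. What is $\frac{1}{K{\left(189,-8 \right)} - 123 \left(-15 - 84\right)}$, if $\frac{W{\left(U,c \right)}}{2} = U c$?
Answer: $\frac{1}{12185} \approx 8.2068 \cdot 10^{-5}$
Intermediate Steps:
$W{\left(U,c \right)} = 2 U c$
$K{\left(N,A \right)} = - A$ ($K{\left(N,A \right)} = 2 \left(A - A\right) 10 - A = 2 \cdot 0 \cdot 10 - A = 0 - A = - A$)
$\frac{1}{K{\left(189,-8 \right)} - 123 \left(-15 - 84\right)} = \frac{1}{\left(-1\right) \left(-8\right) - 123 \left(-15 - 84\right)} = \frac{1}{8 - -12177} = \frac{1}{8 + 12177} = \frac{1}{12185}$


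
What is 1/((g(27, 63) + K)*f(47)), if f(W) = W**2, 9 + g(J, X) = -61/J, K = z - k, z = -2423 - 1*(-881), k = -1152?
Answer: -27/23932306 ≈ -1.1282e-6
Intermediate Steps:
z = -1542 (z = -2423 + 881 = -1542)
K = -390 (K = -1542 - 1*(-1152) = -1542 + 1152 = -390)
g(J, X) = -9 - 61/J
1/((g(27, 63) + K)*f(47)) = 1/(((-9 - 61/27) - 390)*(47**2)) = 1/((-9 - 61*1/27) - 390*2209) = (1/2209)/((-9 - 61/27) - 390) = (1/2209)/(-304/27 - 390) = (1/2209)/(-10834/27) = -27/10834*1/2209 = -27/23932306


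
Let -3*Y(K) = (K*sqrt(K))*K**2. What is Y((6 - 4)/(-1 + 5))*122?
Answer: -61*sqrt(2)/24 ≈ -3.5945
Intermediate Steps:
Y(K) = -K**(7/2)/3 (Y(K) = -K*sqrt(K)*K**2/3 = -K**(3/2)*K**2/3 = -K**(7/2)/3)
Y((6 - 4)/(-1 + 5))*122 = -(6 - 4)**(7/2)/(-1 + 5)**(7/2)/3*122 = -sqrt(2)/16/3*122 = -sqrt(2)/48*122 = -61*sqrt(2)/24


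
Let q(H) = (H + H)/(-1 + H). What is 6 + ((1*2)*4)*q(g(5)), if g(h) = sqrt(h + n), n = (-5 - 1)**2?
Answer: 112/5 + 2*sqrt(41)/5 ≈ 24.961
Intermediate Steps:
n = 36 (n = (-6)**2 = 36)
g(h) = sqrt(36 + h) (g(h) = sqrt(h + 36) = sqrt(36 + h))
q(H) = 2*H/(-1 + H) (q(H) = (2*H)/(-1 + H) = 2*H/(-1 + H))
6 + ((1*2)*4)*q(g(5)) = 6 + ((1*2)*4)*(2*sqrt(36 + 5)/(-1 + sqrt(36 + 5))) = 6 + (2*4)*(2*sqrt(41)/(-1 + sqrt(41))) = 6 + 8*(2*sqrt(41)/(-1 + sqrt(41))) = 6 + 16*sqrt(41)/(-1 + sqrt(41))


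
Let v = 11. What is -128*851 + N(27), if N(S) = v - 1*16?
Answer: -108933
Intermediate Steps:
N(S) = -5 (N(S) = 11 - 1*16 = 11 - 16 = -5)
-128*851 + N(27) = -128*851 - 5 = -108928 - 5 = -108933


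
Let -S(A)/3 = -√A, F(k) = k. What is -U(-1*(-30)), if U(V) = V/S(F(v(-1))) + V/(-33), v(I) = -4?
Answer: 10/11 + 5*I ≈ 0.90909 + 5.0*I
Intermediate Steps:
S(A) = 3*√A (S(A) = -(-3)*√A = 3*√A)
U(V) = -V/33 - I*V/6 (U(V) = V/((3*√(-4))) + V/(-33) = V/((3*(2*I))) + V*(-1/33) = V/((6*I)) - V/33 = V*(-I/6) - V/33 = -I*V/6 - V/33 = -V/33 - I*V/6)
-U(-1*(-30)) = -(-1*(-30))*(-2 - 11*I)/66 = -30*(-2 - 11*I)/66 = -(-10/11 - 5*I) = 10/11 + 5*I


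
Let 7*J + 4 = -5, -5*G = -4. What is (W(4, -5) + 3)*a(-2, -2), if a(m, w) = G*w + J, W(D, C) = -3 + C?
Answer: 101/7 ≈ 14.429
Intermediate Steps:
G = ⅘ (G = -⅕*(-4) = ⅘ ≈ 0.80000)
J = -9/7 (J = -4/7 + (⅐)*(-5) = -4/7 - 5/7 = -9/7 ≈ -1.2857)
a(m, w) = -9/7 + 4*w/5 (a(m, w) = 4*w/5 - 9/7 = -9/7 + 4*w/5)
(W(4, -5) + 3)*a(-2, -2) = ((-3 - 5) + 3)*(-9/7 + (⅘)*(-2)) = (-8 + 3)*(-9/7 - 8/5) = -5*(-101/35) = 101/7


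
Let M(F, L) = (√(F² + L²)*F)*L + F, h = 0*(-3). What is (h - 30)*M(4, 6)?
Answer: -120 - 1440*√13 ≈ -5312.0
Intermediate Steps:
h = 0
M(F, L) = F + F*L*√(F² + L²) (M(F, L) = (F*√(F² + L²))*L + F = F*L*√(F² + L²) + F = F + F*L*√(F² + L²))
(h - 30)*M(4, 6) = (0 - 30)*(4*(1 + 6*√(4² + 6²))) = -120*(1 + 6*√(16 + 36)) = -120*(1 + 6*√52) = -120*(1 + 6*(2*√13)) = -120*(1 + 12*√13) = -30*(4 + 48*√13) = -120 - 1440*√13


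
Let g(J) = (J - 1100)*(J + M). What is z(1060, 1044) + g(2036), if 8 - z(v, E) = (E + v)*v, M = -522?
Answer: -813128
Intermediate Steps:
z(v, E) = 8 - v*(E + v) (z(v, E) = 8 - (E + v)*v = 8 - v*(E + v))
g(J) = (-1100 + J)*(-522 + J) (g(J) = (J - 1100)*(J - 522) = (-1100 + J)*(-522 + J))
z(1060, 1044) + g(2036) = (8 - 1*1060**2 - 1*1044*1060) + (574200 + 2036**2 - 1622*2036) = (8 - 1*1123600 - 1106640) + (574200 + 4145296 - 3302392) = (8 - 1123600 - 1106640) + 1417104 = -2230232 + 1417104 = -813128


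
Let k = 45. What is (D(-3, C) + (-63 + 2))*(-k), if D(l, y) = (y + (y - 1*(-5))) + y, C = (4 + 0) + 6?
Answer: 1170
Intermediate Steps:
C = 10 (C = 4 + 6 = 10)
D(l, y) = 5 + 3*y (D(l, y) = (y + (y + 5)) + y = (y + (5 + y)) + y = (5 + 2*y) + y = 5 + 3*y)
(D(-3, C) + (-63 + 2))*(-k) = ((5 + 3*10) + (-63 + 2))*(-1*45) = ((5 + 30) - 61)*(-45) = (35 - 61)*(-45) = -26*(-45) = 1170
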